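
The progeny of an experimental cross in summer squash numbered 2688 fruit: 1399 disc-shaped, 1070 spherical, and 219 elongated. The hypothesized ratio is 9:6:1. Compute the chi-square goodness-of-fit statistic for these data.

The 9:6:1 ratio has 16 parts, so with N = 2688 the expected counts are:
  disc-shaped: 2688 × 9/16 = 1512
  spherical: 2688 × 6/16 = 1008
  elongated: 2688 × 1/16 = 168
χ² = Σ (O − E)² / E
  disc-shaped: (1399 − 1512)² / 1512 = 8.4451
  spherical: (1070 − 1008)² / 1008 = 3.8135
  elongated: (219 − 168)² / 168 = 15.4821
χ² = 8.4451 + 3.8135 + 15.4821 = 27.7407 ≈ 27.741

27.741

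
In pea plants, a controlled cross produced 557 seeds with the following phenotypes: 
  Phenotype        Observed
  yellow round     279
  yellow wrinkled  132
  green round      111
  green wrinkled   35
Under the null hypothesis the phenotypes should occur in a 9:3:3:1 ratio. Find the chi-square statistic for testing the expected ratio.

11.445

The 9:3:3:1 ratio has 16 parts, so with N = 557 the expected counts are:
  yellow round: 557 × 9/16 = 313.3125
  yellow wrinkled: 557 × 3/16 = 104.4375
  green round: 557 × 3/16 = 104.4375
  green wrinkled: 557 × 1/16 = 34.8125
χ² = Σ (O − E)² / E
  yellow round: (279 − 313.3125)² / 313.3125 = 3.7577
  yellow wrinkled: (132 − 104.4375)² / 104.4375 = 7.2741
  green round: (111 − 104.4375)² / 104.4375 = 0.4124
  green wrinkled: (35 − 34.8125)² / 34.8125 = 0.0010
χ² = 3.7577 + 7.2741 + 0.4124 + 0.0010 = 11.4452 ≈ 11.445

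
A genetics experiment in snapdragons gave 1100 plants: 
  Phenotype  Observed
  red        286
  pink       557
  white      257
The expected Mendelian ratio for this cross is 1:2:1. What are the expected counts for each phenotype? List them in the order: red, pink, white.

Total ratio parts = 4. Expected numbers out of 1100:
  red: 1100 × 1/4 = 275
  pink: 1100 × 2/4 = 550
  white: 1100 × 1/4 = 275

275, 550, 275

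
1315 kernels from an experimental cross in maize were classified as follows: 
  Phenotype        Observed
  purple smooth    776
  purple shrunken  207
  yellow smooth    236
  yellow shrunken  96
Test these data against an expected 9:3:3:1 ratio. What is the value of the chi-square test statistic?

Under the 9:3:3:1 hypothesis (Σ ratio = 16, N = 1315):
  purple smooth: 1315 × 9/16 = 739.6875
  purple shrunken: 1315 × 3/16 = 246.5625
  yellow smooth: 1315 × 3/16 = 246.5625
  yellow shrunken: 1315 × 1/16 = 82.1875
χ² = Σ (O − E)² / E
  purple smooth: (776 − 739.6875)² / 739.6875 = 1.7826
  purple shrunken: (207 − 246.5625)² / 246.5625 = 6.3481
  yellow smooth: (236 − 246.5625)² / 246.5625 = 0.4525
  yellow shrunken: (96 − 82.1875)² / 82.1875 = 2.3213
χ² = 1.7826 + 6.3481 + 0.4525 + 2.3213 = 10.9045 ≈ 10.905

10.905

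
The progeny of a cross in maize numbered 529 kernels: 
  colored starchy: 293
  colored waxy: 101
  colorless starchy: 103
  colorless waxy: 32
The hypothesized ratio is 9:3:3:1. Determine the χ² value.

0.284

Under the 9:3:3:1 hypothesis (Σ ratio = 16, N = 529):
  colored starchy: 529 × 9/16 = 297.5625
  colored waxy: 529 × 3/16 = 99.1875
  colorless starchy: 529 × 3/16 = 99.1875
  colorless waxy: 529 × 1/16 = 33.0625
χ² = Σ (O − E)² / E
  colored starchy: (293 − 297.5625)² / 297.5625 = 0.0700
  colored waxy: (101 − 99.1875)² / 99.1875 = 0.0331
  colorless starchy: (103 − 99.1875)² / 99.1875 = 0.1465
  colorless waxy: (32 − 33.0625)² / 33.0625 = 0.0341
χ² = 0.0700 + 0.0331 + 0.1465 + 0.0341 = 0.2837 ≈ 0.284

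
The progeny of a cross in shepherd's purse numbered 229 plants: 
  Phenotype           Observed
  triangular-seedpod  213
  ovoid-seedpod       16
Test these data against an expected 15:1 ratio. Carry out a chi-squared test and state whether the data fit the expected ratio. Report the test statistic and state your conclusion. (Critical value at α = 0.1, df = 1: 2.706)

0.212; consistent

Expected counts for N = 229 under a 15:1 ratio (total parts = 16):
  triangular-seedpod: 229 × 15/16 = 214.6875
  ovoid-seedpod: 229 × 1/16 = 14.3125
χ² = Σ (O − E)² / E
  triangular-seedpod: (213 − 214.6875)² / 214.6875 = 0.0133
  ovoid-seedpod: (16 − 14.3125)² / 14.3125 = 0.1990
χ² = 0.0133 + 0.1990 = 0.2123 ≈ 0.212
Degrees of freedom = 2 − 1 = 1; critical value at α = 0.1 is 2.706.
Since 0.212 < 2.706, we fail to reject the null hypothesis — the data are consistent with the 15:1 ratio.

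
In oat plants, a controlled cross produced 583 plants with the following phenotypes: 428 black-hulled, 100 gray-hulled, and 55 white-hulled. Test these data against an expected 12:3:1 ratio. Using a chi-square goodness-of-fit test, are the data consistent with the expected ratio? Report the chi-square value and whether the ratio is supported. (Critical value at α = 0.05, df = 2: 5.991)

Under the 12:3:1 hypothesis (Σ ratio = 16, N = 583):
  black-hulled: 583 × 12/16 = 437.25
  gray-hulled: 583 × 3/16 = 109.3125
  white-hulled: 583 × 1/16 = 36.4375
χ² = Σ (O − E)² / E
  black-hulled: (428 − 437.25)² / 437.25 = 0.1957
  gray-hulled: (100 − 109.3125)² / 109.3125 = 0.7933
  white-hulled: (55 − 36.4375)² / 36.4375 = 9.4564
χ² = 0.1957 + 0.7933 + 9.4564 = 10.4454 ≈ 10.445
Degrees of freedom = 3 − 1 = 2; critical value at α = 0.05 is 5.991.
Since 10.445 > 5.991, we reject the null hypothesis — the data do not fit the 12:3:1 ratio.

10.445; not consistent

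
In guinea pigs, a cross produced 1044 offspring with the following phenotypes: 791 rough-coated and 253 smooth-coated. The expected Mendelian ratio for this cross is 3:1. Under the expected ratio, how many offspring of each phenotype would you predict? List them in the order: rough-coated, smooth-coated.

Total ratio parts = 4. Expected numbers out of 1044:
  rough-coated: 1044 × 3/4 = 783
  smooth-coated: 1044 × 1/4 = 261

783, 261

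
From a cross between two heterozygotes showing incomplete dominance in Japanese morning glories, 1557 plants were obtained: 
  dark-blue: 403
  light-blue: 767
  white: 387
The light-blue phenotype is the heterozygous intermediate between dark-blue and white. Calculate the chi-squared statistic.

0.669

With incomplete dominance, a heterozygote × heterozygote cross gives a 1:2:1 phenotypic ratio.
Total ratio parts = 4. Expected numbers out of 1557:
  dark-blue: 1557 × 1/4 = 389.25
  light-blue: 1557 × 2/4 = 778.5
  white: 1557 × 1/4 = 389.25
χ² = Σ (O − E)² / E
  dark-blue: (403 − 389.25)² / 389.25 = 0.4857
  light-blue: (767 − 778.5)² / 778.5 = 0.1699
  white: (387 − 389.25)² / 389.25 = 0.0130
χ² = 0.4857 + 0.1699 + 0.0130 = 0.6686 ≈ 0.669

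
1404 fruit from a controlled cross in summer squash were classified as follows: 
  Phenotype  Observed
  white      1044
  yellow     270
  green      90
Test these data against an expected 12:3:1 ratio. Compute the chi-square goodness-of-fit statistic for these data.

0.308

The 12:3:1 ratio has 16 parts, so with N = 1404 the expected counts are:
  white: 1404 × 12/16 = 1053
  yellow: 1404 × 3/16 = 263.25
  green: 1404 × 1/16 = 87.75
χ² = Σ (O − E)² / E
  white: (1044 − 1053)² / 1053 = 0.0769
  yellow: (270 − 263.25)² / 263.25 = 0.1731
  green: (90 − 87.75)² / 87.75 = 0.0577
χ² = 0.0769 + 0.1731 + 0.0577 = 0.3077 ≈ 0.308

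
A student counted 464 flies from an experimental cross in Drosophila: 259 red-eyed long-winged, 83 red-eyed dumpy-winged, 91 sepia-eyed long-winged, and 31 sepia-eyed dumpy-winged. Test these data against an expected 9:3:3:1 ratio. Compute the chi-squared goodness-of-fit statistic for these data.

Expected counts for N = 464 under a 9:3:3:1 ratio (total parts = 16):
  red-eyed long-winged: 464 × 9/16 = 261
  red-eyed dumpy-winged: 464 × 3/16 = 87
  sepia-eyed long-winged: 464 × 3/16 = 87
  sepia-eyed dumpy-winged: 464 × 1/16 = 29
χ² = Σ (O − E)² / E
  red-eyed long-winged: (259 − 261)² / 261 = 0.0153
  red-eyed dumpy-winged: (83 − 87)² / 87 = 0.1839
  sepia-eyed long-winged: (91 − 87)² / 87 = 0.1839
  sepia-eyed dumpy-winged: (31 − 29)² / 29 = 0.1379
χ² = 0.0153 + 0.1839 + 0.1839 + 0.1379 = 0.521

0.521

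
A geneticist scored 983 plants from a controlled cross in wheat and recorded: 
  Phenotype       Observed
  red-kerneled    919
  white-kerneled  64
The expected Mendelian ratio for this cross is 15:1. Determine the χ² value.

0.114

Expected counts for N = 983 under a 15:1 ratio (total parts = 16):
  red-kerneled: 983 × 15/16 = 921.5625
  white-kerneled: 983 × 1/16 = 61.4375
χ² = Σ (O − E)² / E
  red-kerneled: (919 − 921.5625)² / 921.5625 = 0.0071
  white-kerneled: (64 − 61.4375)² / 61.4375 = 0.1069
χ² = 0.0071 + 0.1069 = 0.114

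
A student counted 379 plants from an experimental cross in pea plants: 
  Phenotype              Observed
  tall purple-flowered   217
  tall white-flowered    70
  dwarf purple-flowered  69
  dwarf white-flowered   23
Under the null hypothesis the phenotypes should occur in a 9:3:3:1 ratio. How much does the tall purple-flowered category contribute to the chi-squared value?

Under the 9:3:3:1 hypothesis (Σ ratio = 16, N = 379):
  tall purple-flowered: 379 × 9/16 = 213.1875
  tall white-flowered: 379 × 3/16 = 71.0625
  dwarf purple-flowered: 379 × 3/16 = 71.0625
  dwarf white-flowered: 379 × 1/16 = 23.6875
Contribution of tall purple-flowered: (217 − 213.1875)² / 213.1875 = 0.0682

0.068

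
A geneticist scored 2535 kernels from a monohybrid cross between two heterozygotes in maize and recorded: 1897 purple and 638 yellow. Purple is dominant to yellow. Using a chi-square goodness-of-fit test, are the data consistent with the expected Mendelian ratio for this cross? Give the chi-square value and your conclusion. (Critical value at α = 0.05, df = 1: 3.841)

For a monohybrid cross between heterozygotes with complete dominance, the expected phenotypic ratio is 3:1.
Total ratio parts = 4. Expected numbers out of 2535:
  purple: 2535 × 3/4 = 1901.25
  yellow: 2535 × 1/4 = 633.75
χ² = Σ (O − E)² / E
  purple: (1897 − 1901.25)² / 1901.25 = 0.0095
  yellow: (638 − 633.75)² / 633.75 = 0.0285
χ² = 0.0095 + 0.0285 = 0.038
Degrees of freedom = 2 − 1 = 1; critical value at α = 0.05 is 3.841.
Since 0.038 < 3.841, we fail to reject the null hypothesis — the data are consistent with the 3:1 ratio.

0.038; consistent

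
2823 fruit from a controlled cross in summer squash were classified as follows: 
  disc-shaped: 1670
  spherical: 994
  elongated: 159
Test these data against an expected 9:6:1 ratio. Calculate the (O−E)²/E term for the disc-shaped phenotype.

4.241

The 9:6:1 ratio has 16 parts, so with N = 2823 the expected counts are:
  disc-shaped: 2823 × 9/16 = 1587.9375
  spherical: 2823 × 6/16 = 1058.625
  elongated: 2823 × 1/16 = 176.4375
Contribution of disc-shaped: (1670 − 1587.9375)² / 1587.9375 = 4.2409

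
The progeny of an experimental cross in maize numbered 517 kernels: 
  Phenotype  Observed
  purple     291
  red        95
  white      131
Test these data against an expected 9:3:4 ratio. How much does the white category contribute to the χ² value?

The 9:3:4 ratio has 16 parts, so with N = 517 the expected counts are:
  purple: 517 × 9/16 = 290.8125
  red: 517 × 3/16 = 96.9375
  white: 517 × 4/16 = 129.25
Contribution of white: (131 − 129.25)² / 129.25 = 0.0237

0.024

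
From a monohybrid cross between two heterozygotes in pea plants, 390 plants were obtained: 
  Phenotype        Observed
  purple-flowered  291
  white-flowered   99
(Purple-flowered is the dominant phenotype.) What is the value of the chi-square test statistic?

For a monohybrid cross between heterozygotes with complete dominance, the expected phenotypic ratio is 3:1.
Expected counts for N = 390 under a 3:1 ratio (total parts = 4):
  purple-flowered: 390 × 3/4 = 292.5
  white-flowered: 390 × 1/4 = 97.5
χ² = Σ (O − E)² / E
  purple-flowered: (291 − 292.5)² / 292.5 = 0.0077
  white-flowered: (99 − 97.5)² / 97.5 = 0.0231
χ² = 0.0077 + 0.0231 = 0.0308 ≈ 0.031

0.031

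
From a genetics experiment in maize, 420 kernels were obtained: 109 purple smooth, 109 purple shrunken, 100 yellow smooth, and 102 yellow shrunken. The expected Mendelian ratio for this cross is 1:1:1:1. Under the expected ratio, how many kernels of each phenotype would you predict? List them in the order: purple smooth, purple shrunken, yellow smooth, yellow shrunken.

Expected counts for N = 420 under a 1:1:1:1 ratio (total parts = 4):
  purple smooth: 420 × 1/4 = 105
  purple shrunken: 420 × 1/4 = 105
  yellow smooth: 420 × 1/4 = 105
  yellow shrunken: 420 × 1/4 = 105

105, 105, 105, 105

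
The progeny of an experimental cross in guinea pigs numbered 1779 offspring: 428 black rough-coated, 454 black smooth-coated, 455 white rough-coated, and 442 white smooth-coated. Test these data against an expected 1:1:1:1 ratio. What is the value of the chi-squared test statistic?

1.076

Expected counts for N = 1779 under a 1:1:1:1 ratio (total parts = 4):
  black rough-coated: 1779 × 1/4 = 444.75
  black smooth-coated: 1779 × 1/4 = 444.75
  white rough-coated: 1779 × 1/4 = 444.75
  white smooth-coated: 1779 × 1/4 = 444.75
χ² = Σ (O − E)² / E
  black rough-coated: (428 − 444.75)² / 444.75 = 0.6308
  black smooth-coated: (454 − 444.75)² / 444.75 = 0.1924
  white rough-coated: (455 − 444.75)² / 444.75 = 0.2362
  white smooth-coated: (442 − 444.75)² / 444.75 = 0.0170
χ² = 0.6308 + 0.1924 + 0.2362 + 0.0170 = 1.0764 ≈ 1.076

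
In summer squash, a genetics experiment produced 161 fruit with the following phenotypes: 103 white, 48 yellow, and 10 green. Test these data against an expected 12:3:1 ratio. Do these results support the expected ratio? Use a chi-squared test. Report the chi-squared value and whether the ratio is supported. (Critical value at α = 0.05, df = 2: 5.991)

Total ratio parts = 16. Expected numbers out of 161:
  white: 161 × 12/16 = 120.75
  yellow: 161 × 3/16 = 30.1875
  green: 161 × 1/16 = 10.0625
χ² = Σ (O − E)² / E
  white: (103 − 120.75)² / 120.75 = 2.6092
  yellow: (48 − 30.1875)² / 30.1875 = 10.5105
  green: (10 − 10.0625)² / 10.0625 = 0.0004
χ² = 2.6092 + 10.5105 + 0.0004 = 13.1201 ≈ 13.120
Degrees of freedom = 3 − 1 = 2; critical value at α = 0.05 is 5.991.
Since 13.120 > 5.991, we reject the null hypothesis — the data do not fit the 12:3:1 ratio.

13.120; not consistent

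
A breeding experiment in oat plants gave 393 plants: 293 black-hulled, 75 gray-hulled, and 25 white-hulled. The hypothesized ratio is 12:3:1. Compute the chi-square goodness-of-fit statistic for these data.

0.042

Total ratio parts = 16. Expected numbers out of 393:
  black-hulled: 393 × 12/16 = 294.75
  gray-hulled: 393 × 3/16 = 73.6875
  white-hulled: 393 × 1/16 = 24.5625
χ² = Σ (O − E)² / E
  black-hulled: (293 − 294.75)² / 294.75 = 0.0104
  gray-hulled: (75 − 73.6875)² / 73.6875 = 0.0234
  white-hulled: (25 − 24.5625)² / 24.5625 = 0.0078
χ² = 0.0104 + 0.0234 + 0.0078 = 0.0416 ≈ 0.042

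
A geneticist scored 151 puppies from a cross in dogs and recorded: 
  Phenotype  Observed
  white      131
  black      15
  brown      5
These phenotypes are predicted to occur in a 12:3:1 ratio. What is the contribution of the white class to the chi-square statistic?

2.782

The 12:3:1 ratio has 16 parts, so with N = 151 the expected counts are:
  white: 151 × 12/16 = 113.25
  black: 151 × 3/16 = 28.3125
  brown: 151 × 1/16 = 9.4375
Contribution of white: (131 − 113.25)² / 113.25 = 2.7820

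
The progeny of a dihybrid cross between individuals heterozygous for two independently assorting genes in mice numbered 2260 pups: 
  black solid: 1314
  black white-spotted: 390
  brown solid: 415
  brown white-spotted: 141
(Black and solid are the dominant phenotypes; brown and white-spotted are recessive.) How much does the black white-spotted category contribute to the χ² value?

2.688

A dihybrid F₂ with independent assortment and complete dominance at both loci gives a 9:3:3:1 phenotypic ratio.
Expected counts for N = 2260 under a 9:3:3:1 ratio (total parts = 16):
  black solid: 2260 × 9/16 = 1271.25
  black white-spotted: 2260 × 3/16 = 423.75
  brown solid: 2260 × 3/16 = 423.75
  brown white-spotted: 2260 × 1/16 = 141.25
Contribution of black white-spotted: (390 − 423.75)² / 423.75 = 2.6881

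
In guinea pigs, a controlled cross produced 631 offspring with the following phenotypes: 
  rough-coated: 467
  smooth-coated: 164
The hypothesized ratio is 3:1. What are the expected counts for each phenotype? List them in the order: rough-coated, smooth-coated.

Expected counts for N = 631 under a 3:1 ratio (total parts = 4):
  rough-coated: 631 × 3/4 = 473.25
  smooth-coated: 631 × 1/4 = 157.75

473.25, 157.75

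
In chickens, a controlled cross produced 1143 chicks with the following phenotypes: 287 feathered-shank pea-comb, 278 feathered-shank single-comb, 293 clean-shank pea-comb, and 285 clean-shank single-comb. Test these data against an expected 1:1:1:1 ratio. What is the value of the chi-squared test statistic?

Total ratio parts = 4. Expected numbers out of 1143:
  feathered-shank pea-comb: 1143 × 1/4 = 285.75
  feathered-shank single-comb: 1143 × 1/4 = 285.75
  clean-shank pea-comb: 1143 × 1/4 = 285.75
  clean-shank single-comb: 1143 × 1/4 = 285.75
χ² = Σ (O − E)² / E
  feathered-shank pea-comb: (287 − 285.75)² / 285.75 = 0.0055
  feathered-shank single-comb: (278 − 285.75)² / 285.75 = 0.2102
  clean-shank pea-comb: (293 − 285.75)² / 285.75 = 0.1839
  clean-shank single-comb: (285 − 285.75)² / 285.75 = 0.0020
χ² = 0.0055 + 0.2102 + 0.1839 + 0.0020 = 0.4016 ≈ 0.402

0.402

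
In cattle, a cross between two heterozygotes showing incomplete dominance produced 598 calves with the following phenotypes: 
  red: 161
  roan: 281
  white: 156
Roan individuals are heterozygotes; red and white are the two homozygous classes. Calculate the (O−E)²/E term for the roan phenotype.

1.084

With incomplete dominance, a heterozygote × heterozygote cross gives a 1:2:1 phenotypic ratio.
Under the 1:2:1 hypothesis (Σ ratio = 4, N = 598):
  red: 598 × 1/4 = 149.5
  roan: 598 × 2/4 = 299
  white: 598 × 1/4 = 149.5
Contribution of roan: (281 − 299)² / 299 = 1.0836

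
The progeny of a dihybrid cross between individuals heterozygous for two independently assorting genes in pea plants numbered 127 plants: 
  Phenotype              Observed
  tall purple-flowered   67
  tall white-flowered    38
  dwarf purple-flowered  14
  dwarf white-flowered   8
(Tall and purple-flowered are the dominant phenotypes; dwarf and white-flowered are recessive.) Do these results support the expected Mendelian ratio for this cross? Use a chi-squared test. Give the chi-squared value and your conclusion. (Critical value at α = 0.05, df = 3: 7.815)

12.773; not consistent

A dihybrid F₂ with independent assortment and complete dominance at both loci gives a 9:3:3:1 phenotypic ratio.
Under the 9:3:3:1 hypothesis (Σ ratio = 16, N = 127):
  tall purple-flowered: 127 × 9/16 = 71.4375
  tall white-flowered: 127 × 3/16 = 23.8125
  dwarf purple-flowered: 127 × 3/16 = 23.8125
  dwarf white-flowered: 127 × 1/16 = 7.9375
χ² = Σ (O − E)² / E
  tall purple-flowered: (67 − 71.4375)² / 71.4375 = 0.2756
  tall white-flowered: (38 − 23.8125)² / 23.8125 = 8.4529
  dwarf purple-flowered: (14 − 23.8125)² / 23.8125 = 4.0435
  dwarf white-flowered: (8 − 7.9375)² / 7.9375 = 0.0005
χ² = 0.2756 + 8.4529 + 4.0435 + 0.0005 = 12.7725 ≈ 12.773
Degrees of freedom = 4 − 1 = 3; critical value at α = 0.05 is 7.815.
Since 12.773 > 7.815, we reject the null hypothesis — the data do not fit the 9:3:3:1 ratio.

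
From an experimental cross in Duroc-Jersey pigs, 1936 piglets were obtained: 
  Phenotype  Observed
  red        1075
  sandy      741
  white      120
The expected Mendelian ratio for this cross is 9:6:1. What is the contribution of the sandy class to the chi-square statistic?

Under the 9:6:1 hypothesis (Σ ratio = 16, N = 1936):
  red: 1936 × 9/16 = 1089
  sandy: 1936 × 6/16 = 726
  white: 1936 × 1/16 = 121
Contribution of sandy: (741 − 726)² / 726 = 0.3099

0.310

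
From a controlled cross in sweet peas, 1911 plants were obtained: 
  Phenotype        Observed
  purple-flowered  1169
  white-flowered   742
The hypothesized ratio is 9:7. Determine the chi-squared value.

18.814

Expected counts for N = 1911 under a 9:7 ratio (total parts = 16):
  purple-flowered: 1911 × 9/16 = 1074.9375
  white-flowered: 1911 × 7/16 = 836.0625
χ² = Σ (O − E)² / E
  purple-flowered: (1169 − 1074.9375)² / 1074.9375 = 8.2309
  white-flowered: (742 − 836.0625)² / 836.0625 = 10.5826
χ² = 8.2309 + 10.5826 = 18.8135 ≈ 18.814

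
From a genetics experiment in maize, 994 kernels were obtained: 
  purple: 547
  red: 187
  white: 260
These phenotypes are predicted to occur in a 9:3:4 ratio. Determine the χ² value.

0.797

The 9:3:4 ratio has 16 parts, so with N = 994 the expected counts are:
  purple: 994 × 9/16 = 559.125
  red: 994 × 3/16 = 186.375
  white: 994 × 4/16 = 248.5
χ² = Σ (O − E)² / E
  purple: (547 − 559.125)² / 559.125 = 0.2629
  red: (187 − 186.375)² / 186.375 = 0.0021
  white: (260 − 248.5)² / 248.5 = 0.5322
χ² = 0.2629 + 0.0021 + 0.5322 = 0.7972 ≈ 0.797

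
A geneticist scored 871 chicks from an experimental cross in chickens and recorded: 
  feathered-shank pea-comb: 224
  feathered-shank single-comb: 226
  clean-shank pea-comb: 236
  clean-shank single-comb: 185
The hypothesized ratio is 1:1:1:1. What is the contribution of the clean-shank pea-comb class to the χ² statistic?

1.530

The 1:1:1:1 ratio has 4 parts, so with N = 871 the expected counts are:
  feathered-shank pea-comb: 871 × 1/4 = 217.75
  feathered-shank single-comb: 871 × 1/4 = 217.75
  clean-shank pea-comb: 871 × 1/4 = 217.75
  clean-shank single-comb: 871 × 1/4 = 217.75
Contribution of clean-shank pea-comb: (236 − 217.75)² / 217.75 = 1.5296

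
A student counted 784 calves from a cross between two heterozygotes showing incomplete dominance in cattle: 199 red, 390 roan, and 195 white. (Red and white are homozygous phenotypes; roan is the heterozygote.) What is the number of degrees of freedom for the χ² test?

2

With incomplete dominance, a heterozygote × heterozygote cross gives a 1:2:1 phenotypic ratio.
A goodness-of-fit test with 3 phenotype classes has df = 3 − 1 = 2.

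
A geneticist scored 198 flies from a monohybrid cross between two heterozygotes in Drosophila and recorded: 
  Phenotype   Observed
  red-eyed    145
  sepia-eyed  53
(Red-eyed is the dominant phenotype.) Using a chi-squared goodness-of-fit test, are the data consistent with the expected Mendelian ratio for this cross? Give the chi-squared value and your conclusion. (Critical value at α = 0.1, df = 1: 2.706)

For a monohybrid cross between heterozygotes with complete dominance, the expected phenotypic ratio is 3:1.
Under the 3:1 hypothesis (Σ ratio = 4, N = 198):
  red-eyed: 198 × 3/4 = 148.5
  sepia-eyed: 198 × 1/4 = 49.5
χ² = Σ (O − E)² / E
  red-eyed: (145 − 148.5)² / 148.5 = 0.0825
  sepia-eyed: (53 − 49.5)² / 49.5 = 0.2475
χ² = 0.0825 + 0.2475 = 0.330
Degrees of freedom = 2 − 1 = 1; critical value at α = 0.1 is 2.706.
Since 0.330 < 2.706, we fail to reject the null hypothesis — the data are consistent with the 3:1 ratio.

0.330; consistent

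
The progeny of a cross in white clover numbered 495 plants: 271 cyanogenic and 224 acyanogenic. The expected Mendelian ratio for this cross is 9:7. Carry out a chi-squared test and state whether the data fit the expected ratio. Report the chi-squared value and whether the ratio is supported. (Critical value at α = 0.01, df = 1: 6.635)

0.454; consistent

Expected counts for N = 495 under a 9:7 ratio (total parts = 16):
  cyanogenic: 495 × 9/16 = 278.4375
  acyanogenic: 495 × 7/16 = 216.5625
χ² = Σ (O − E)² / E
  cyanogenic: (271 − 278.4375)² / 278.4375 = 0.1987
  acyanogenic: (224 − 216.5625)² / 216.5625 = 0.2554
χ² = 0.1987 + 0.2554 = 0.4541 ≈ 0.454
Degrees of freedom = 2 − 1 = 1; critical value at α = 0.01 is 6.635.
Since 0.454 < 6.635, we fail to reject the null hypothesis — the data are consistent with the 9:7 ratio.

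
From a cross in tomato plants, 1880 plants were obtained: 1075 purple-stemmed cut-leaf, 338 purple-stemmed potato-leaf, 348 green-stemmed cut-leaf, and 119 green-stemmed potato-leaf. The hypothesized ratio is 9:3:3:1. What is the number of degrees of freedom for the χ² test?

3

A goodness-of-fit test with 4 phenotype classes has df = 4 − 1 = 3.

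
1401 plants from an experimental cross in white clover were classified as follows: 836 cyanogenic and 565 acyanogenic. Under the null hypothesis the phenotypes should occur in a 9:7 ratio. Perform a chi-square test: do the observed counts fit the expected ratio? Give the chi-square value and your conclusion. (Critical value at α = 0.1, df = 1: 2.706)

6.665; not consistent

The 9:7 ratio has 16 parts, so with N = 1401 the expected counts are:
  cyanogenic: 1401 × 9/16 = 788.0625
  acyanogenic: 1401 × 7/16 = 612.9375
χ² = Σ (O − E)² / E
  cyanogenic: (836 − 788.0625)² / 788.0625 = 2.9160
  acyanogenic: (565 − 612.9375)² / 612.9375 = 3.7492
χ² = 2.9160 + 3.7492 = 6.6652 ≈ 6.665
Degrees of freedom = 2 − 1 = 1; critical value at α = 0.1 is 2.706.
Since 6.665 > 2.706, we reject the null hypothesis — the data do not fit the 9:7 ratio.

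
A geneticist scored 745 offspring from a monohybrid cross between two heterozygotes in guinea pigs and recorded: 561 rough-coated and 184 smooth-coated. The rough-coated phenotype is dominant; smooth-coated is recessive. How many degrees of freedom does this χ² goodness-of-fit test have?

1

For a monohybrid cross between heterozygotes with complete dominance, the expected phenotypic ratio is 3:1.
A goodness-of-fit test with 2 phenotype classes has df = 2 − 1 = 1.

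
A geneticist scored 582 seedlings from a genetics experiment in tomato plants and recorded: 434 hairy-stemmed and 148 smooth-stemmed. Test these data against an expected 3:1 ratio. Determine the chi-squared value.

Under the 3:1 hypothesis (Σ ratio = 4, N = 582):
  hairy-stemmed: 582 × 3/4 = 436.5
  smooth-stemmed: 582 × 1/4 = 145.5
χ² = Σ (O − E)² / E
  hairy-stemmed: (434 − 436.5)² / 436.5 = 0.0143
  smooth-stemmed: (148 − 145.5)² / 145.5 = 0.0430
χ² = 0.0143 + 0.0430 = 0.0573 ≈ 0.057

0.057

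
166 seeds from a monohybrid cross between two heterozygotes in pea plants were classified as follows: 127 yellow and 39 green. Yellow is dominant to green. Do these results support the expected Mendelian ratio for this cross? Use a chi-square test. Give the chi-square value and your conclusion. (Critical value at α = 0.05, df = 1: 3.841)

0.201; consistent

For a monohybrid cross between heterozygotes with complete dominance, the expected phenotypic ratio is 3:1.
Under the 3:1 hypothesis (Σ ratio = 4, N = 166):
  yellow: 166 × 3/4 = 124.5
  green: 166 × 1/4 = 41.5
χ² = Σ (O − E)² / E
  yellow: (127 − 124.5)² / 124.5 = 0.0502
  green: (39 − 41.5)² / 41.5 = 0.1506
χ² = 0.0502 + 0.1506 = 0.2008 ≈ 0.201
Degrees of freedom = 2 − 1 = 1; critical value at α = 0.05 is 3.841.
Since 0.201 < 3.841, we fail to reject the null hypothesis — the data are consistent with the 3:1 ratio.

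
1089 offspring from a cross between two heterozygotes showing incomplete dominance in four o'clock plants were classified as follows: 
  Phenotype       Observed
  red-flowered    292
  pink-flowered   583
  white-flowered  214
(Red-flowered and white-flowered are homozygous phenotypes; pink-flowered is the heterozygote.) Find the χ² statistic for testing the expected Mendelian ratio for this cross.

16.618

With incomplete dominance, a heterozygote × heterozygote cross gives a 1:2:1 phenotypic ratio.
Expected counts for N = 1089 under a 1:2:1 ratio (total parts = 4):
  red-flowered: 1089 × 1/4 = 272.25
  pink-flowered: 1089 × 2/4 = 544.5
  white-flowered: 1089 × 1/4 = 272.25
χ² = Σ (O − E)² / E
  red-flowered: (292 − 272.25)² / 272.25 = 1.4327
  pink-flowered: (583 − 544.5)² / 544.5 = 2.7222
  white-flowered: (214 − 272.25)² / 272.25 = 12.4630
χ² = 1.4327 + 2.7222 + 12.4630 = 16.6179 ≈ 16.618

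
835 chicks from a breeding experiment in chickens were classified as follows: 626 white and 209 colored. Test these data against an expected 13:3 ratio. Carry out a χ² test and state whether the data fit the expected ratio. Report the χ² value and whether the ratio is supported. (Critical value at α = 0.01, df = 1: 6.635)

21.616; not consistent

Under the 13:3 hypothesis (Σ ratio = 16, N = 835):
  white: 835 × 13/16 = 678.4375
  colored: 835 × 3/16 = 156.5625
χ² = Σ (O − E)² / E
  white: (626 − 678.4375)² / 678.4375 = 4.0530
  colored: (209 − 156.5625)² / 156.5625 = 17.5629
χ² = 4.0530 + 17.5629 = 21.6159 ≈ 21.616
Degrees of freedom = 2 − 1 = 1; critical value at α = 0.01 is 6.635.
Since 21.616 > 6.635, we reject the null hypothesis — the data do not fit the 13:3 ratio.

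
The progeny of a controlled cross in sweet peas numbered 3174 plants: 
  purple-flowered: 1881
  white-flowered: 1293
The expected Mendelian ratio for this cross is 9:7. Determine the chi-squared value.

The 9:7 ratio has 16 parts, so with N = 3174 the expected counts are:
  purple-flowered: 3174 × 9/16 = 1785.375
  white-flowered: 3174 × 7/16 = 1388.625
χ² = Σ (O − E)² / E
  purple-flowered: (1881 − 1785.375)² / 1785.375 = 5.1217
  white-flowered: (1293 − 1388.625)² / 1388.625 = 6.5850
χ² = 5.1217 + 6.5850 = 11.7067 ≈ 11.707

11.707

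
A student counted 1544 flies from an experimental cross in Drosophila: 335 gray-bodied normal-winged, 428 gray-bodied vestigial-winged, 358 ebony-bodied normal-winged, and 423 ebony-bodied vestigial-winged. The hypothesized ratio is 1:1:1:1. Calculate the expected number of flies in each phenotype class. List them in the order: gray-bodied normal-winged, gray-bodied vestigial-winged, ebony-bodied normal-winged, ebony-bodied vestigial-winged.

386, 386, 386, 386

Total ratio parts = 4. Expected numbers out of 1544:
  gray-bodied normal-winged: 1544 × 1/4 = 386
  gray-bodied vestigial-winged: 1544 × 1/4 = 386
  ebony-bodied normal-winged: 1544 × 1/4 = 386
  ebony-bodied vestigial-winged: 1544 × 1/4 = 386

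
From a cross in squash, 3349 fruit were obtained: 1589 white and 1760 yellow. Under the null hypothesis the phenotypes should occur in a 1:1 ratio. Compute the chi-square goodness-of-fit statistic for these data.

8.731

Expected counts for N = 3349 under a 1:1 ratio (total parts = 2):
  white: 3349 × 1/2 = 1674.5
  yellow: 3349 × 1/2 = 1674.5
χ² = Σ (O − E)² / E
  white: (1589 − 1674.5)² / 1674.5 = 4.3656
  yellow: (1760 − 1674.5)² / 1674.5 = 4.3656
χ² = 4.3656 + 4.3656 = 8.7312 ≈ 8.731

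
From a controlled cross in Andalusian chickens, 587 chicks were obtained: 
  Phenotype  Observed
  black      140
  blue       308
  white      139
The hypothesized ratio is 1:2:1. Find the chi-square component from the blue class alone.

Total ratio parts = 4. Expected numbers out of 587:
  black: 587 × 1/4 = 146.75
  blue: 587 × 2/4 = 293.5
  white: 587 × 1/4 = 146.75
Contribution of blue: (308 − 293.5)² / 293.5 = 0.7164

0.716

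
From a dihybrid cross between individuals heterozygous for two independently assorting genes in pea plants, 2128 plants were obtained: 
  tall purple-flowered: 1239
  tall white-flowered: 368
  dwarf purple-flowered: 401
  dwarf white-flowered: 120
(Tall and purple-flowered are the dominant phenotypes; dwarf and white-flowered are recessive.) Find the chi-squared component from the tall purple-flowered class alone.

1.474

A dihybrid F₂ with independent assortment and complete dominance at both loci gives a 9:3:3:1 phenotypic ratio.
The 9:3:3:1 ratio has 16 parts, so with N = 2128 the expected counts are:
  tall purple-flowered: 2128 × 9/16 = 1197
  tall white-flowered: 2128 × 3/16 = 399
  dwarf purple-flowered: 2128 × 3/16 = 399
  dwarf white-flowered: 2128 × 1/16 = 133
Contribution of tall purple-flowered: (1239 − 1197)² / 1197 = 1.4737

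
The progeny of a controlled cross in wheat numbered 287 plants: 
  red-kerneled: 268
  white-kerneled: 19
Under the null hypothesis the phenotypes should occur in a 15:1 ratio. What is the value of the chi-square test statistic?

Total ratio parts = 16. Expected numbers out of 287:
  red-kerneled: 287 × 15/16 = 269.0625
  white-kerneled: 287 × 1/16 = 17.9375
χ² = Σ (O − E)² / E
  red-kerneled: (268 − 269.0625)² / 269.0625 = 0.0042
  white-kerneled: (19 − 17.9375)² / 17.9375 = 0.0629
χ² = 0.0042 + 0.0629 = 0.0671 ≈ 0.067

0.067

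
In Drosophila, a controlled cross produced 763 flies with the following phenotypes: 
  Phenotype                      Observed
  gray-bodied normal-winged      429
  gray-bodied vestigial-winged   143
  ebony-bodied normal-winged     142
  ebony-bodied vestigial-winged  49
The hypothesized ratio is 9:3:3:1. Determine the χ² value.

0.044

The 9:3:3:1 ratio has 16 parts, so with N = 763 the expected counts are:
  gray-bodied normal-winged: 763 × 9/16 = 429.1875
  gray-bodied vestigial-winged: 763 × 3/16 = 143.0625
  ebony-bodied normal-winged: 763 × 3/16 = 143.0625
  ebony-bodied vestigial-winged: 763 × 1/16 = 47.6875
χ² = Σ (O − E)² / E
  gray-bodied normal-winged: (429 − 429.1875)² / 429.1875 = 0.0001
  gray-bodied vestigial-winged: (143 − 143.0625)² / 143.0625 = 0.0000
  ebony-bodied normal-winged: (142 − 143.0625)² / 143.0625 = 0.0079
  ebony-bodied vestigial-winged: (49 − 47.6875)² / 47.6875 = 0.0361
χ² = 0.0001 + 0.0000 + 0.0079 + 0.0361 = 0.0441 ≈ 0.044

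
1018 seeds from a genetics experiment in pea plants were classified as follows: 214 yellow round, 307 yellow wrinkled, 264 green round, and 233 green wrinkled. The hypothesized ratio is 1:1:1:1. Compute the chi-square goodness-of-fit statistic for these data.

The 1:1:1:1 ratio has 4 parts, so with N = 1018 the expected counts are:
  yellow round: 1018 × 1/4 = 254.5
  yellow wrinkled: 1018 × 1/4 = 254.5
  green round: 1018 × 1/4 = 254.5
  green wrinkled: 1018 × 1/4 = 254.5
χ² = Σ (O − E)² / E
  yellow round: (214 − 254.5)² / 254.5 = 6.4450
  yellow wrinkled: (307 − 254.5)² / 254.5 = 10.8301
  green round: (264 − 254.5)² / 254.5 = 0.3546
  green wrinkled: (233 − 254.5)² / 254.5 = 1.8163
χ² = 6.4450 + 10.8301 + 0.3546 + 1.8163 = 19.446

19.446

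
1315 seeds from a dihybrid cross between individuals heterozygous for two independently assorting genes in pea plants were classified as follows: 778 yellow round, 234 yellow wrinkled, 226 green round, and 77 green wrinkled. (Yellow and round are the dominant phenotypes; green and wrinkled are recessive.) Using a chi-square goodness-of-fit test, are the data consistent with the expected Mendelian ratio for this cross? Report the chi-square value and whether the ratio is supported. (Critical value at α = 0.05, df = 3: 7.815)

A dihybrid F₂ with independent assortment and complete dominance at both loci gives a 9:3:3:1 phenotypic ratio.
Expected counts for N = 1315 under a 9:3:3:1 ratio (total parts = 16):
  yellow round: 1315 × 9/16 = 739.6875
  yellow wrinkled: 1315 × 3/16 = 246.5625
  green round: 1315 × 3/16 = 246.5625
  green wrinkled: 1315 × 1/16 = 82.1875
χ² = Σ (O − E)² / E
  yellow round: (778 − 739.6875)² / 739.6875 = 1.9844
  yellow wrinkled: (234 − 246.5625)² / 246.5625 = 0.6401
  green round: (226 − 246.5625)² / 246.5625 = 1.7148
  green wrinkled: (77 − 82.1875)² / 82.1875 = 0.3274
χ² = 1.9844 + 0.6401 + 1.7148 + 0.3274 = 4.6667 ≈ 4.667
Degrees of freedom = 4 − 1 = 3; critical value at α = 0.05 is 7.815.
Since 4.667 < 7.815, we fail to reject the null hypothesis — the data are consistent with the 9:3:3:1 ratio.

4.667; consistent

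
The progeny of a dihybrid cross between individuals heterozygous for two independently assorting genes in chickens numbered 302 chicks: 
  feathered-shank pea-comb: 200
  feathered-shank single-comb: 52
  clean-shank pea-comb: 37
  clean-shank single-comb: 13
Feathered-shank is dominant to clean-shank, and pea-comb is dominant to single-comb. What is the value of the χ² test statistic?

14.350

A dihybrid F₂ with independent assortment and complete dominance at both loci gives a 9:3:3:1 phenotypic ratio.
Under the 9:3:3:1 hypothesis (Σ ratio = 16, N = 302):
  feathered-shank pea-comb: 302 × 9/16 = 169.875
  feathered-shank single-comb: 302 × 3/16 = 56.625
  clean-shank pea-comb: 302 × 3/16 = 56.625
  clean-shank single-comb: 302 × 1/16 = 18.875
χ² = Σ (O − E)² / E
  feathered-shank pea-comb: (200 − 169.875)² / 169.875 = 5.3423
  feathered-shank single-comb: (52 − 56.625)² / 56.625 = 0.3778
  clean-shank pea-comb: (37 − 56.625)² / 56.625 = 6.8016
  clean-shank single-comb: (13 − 18.875)² / 18.875 = 1.8286
χ² = 5.3423 + 0.3778 + 6.8016 + 1.8286 = 14.3503 ≈ 14.350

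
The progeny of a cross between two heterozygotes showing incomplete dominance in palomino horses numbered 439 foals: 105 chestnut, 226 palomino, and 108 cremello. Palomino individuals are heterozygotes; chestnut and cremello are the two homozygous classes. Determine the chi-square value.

0.426

With incomplete dominance, a heterozygote × heterozygote cross gives a 1:2:1 phenotypic ratio.
The 1:2:1 ratio has 4 parts, so with N = 439 the expected counts are:
  chestnut: 439 × 1/4 = 109.75
  palomino: 439 × 2/4 = 219.5
  cremello: 439 × 1/4 = 109.75
χ² = Σ (O − E)² / E
  chestnut: (105 − 109.75)² / 109.75 = 0.2056
  palomino: (226 − 219.5)² / 219.5 = 0.1925
  cremello: (108 − 109.75)² / 109.75 = 0.0279
χ² = 0.2056 + 0.1925 + 0.0279 = 0.426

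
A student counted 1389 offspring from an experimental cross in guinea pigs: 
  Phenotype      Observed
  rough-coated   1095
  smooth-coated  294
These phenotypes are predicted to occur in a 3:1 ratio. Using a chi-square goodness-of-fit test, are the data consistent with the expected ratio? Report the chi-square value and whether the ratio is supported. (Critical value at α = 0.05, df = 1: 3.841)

Under the 3:1 hypothesis (Σ ratio = 4, N = 1389):
  rough-coated: 1389 × 3/4 = 1041.75
  smooth-coated: 1389 × 1/4 = 347.25
χ² = Σ (O − E)² / E
  rough-coated: (1095 − 1041.75)² / 1041.75 = 2.7219
  smooth-coated: (294 − 347.25)² / 347.25 = 8.1658
χ² = 2.7219 + 8.1658 = 10.8877 ≈ 10.888
Degrees of freedom = 2 − 1 = 1; critical value at α = 0.05 is 3.841.
Since 10.888 > 3.841, we reject the null hypothesis — the data do not fit the 3:1 ratio.

10.888; not consistent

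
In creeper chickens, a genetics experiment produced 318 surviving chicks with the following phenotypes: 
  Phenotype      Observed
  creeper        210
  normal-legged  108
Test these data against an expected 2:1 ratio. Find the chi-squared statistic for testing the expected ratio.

0.057

Under the 2:1 hypothesis (Σ ratio = 3, N = 318):
  creeper: 318 × 2/3 = 212
  normal-legged: 318 × 1/3 = 106
χ² = Σ (O − E)² / E
  creeper: (210 − 212)² / 212 = 0.0189
  normal-legged: (108 − 106)² / 106 = 0.0377
χ² = 0.0189 + 0.0377 = 0.0566 ≈ 0.057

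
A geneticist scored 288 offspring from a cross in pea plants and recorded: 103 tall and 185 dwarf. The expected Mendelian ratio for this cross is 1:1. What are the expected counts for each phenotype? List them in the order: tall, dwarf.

Expected counts for N = 288 under a 1:1 ratio (total parts = 2):
  tall: 288 × 1/2 = 144
  dwarf: 288 × 1/2 = 144

144, 144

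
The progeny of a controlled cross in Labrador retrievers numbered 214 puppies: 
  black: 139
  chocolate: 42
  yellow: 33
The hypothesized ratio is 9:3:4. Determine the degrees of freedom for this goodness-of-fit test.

2

A goodness-of-fit test with 3 phenotype classes has df = 3 − 1 = 2.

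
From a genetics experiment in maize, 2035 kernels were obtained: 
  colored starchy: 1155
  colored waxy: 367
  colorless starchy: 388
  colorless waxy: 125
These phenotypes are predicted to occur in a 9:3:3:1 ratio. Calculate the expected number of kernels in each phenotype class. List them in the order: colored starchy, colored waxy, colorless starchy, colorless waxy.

Expected counts for N = 2035 under a 9:3:3:1 ratio (total parts = 16):
  colored starchy: 2035 × 9/16 = 1144.6875
  colored waxy: 2035 × 3/16 = 381.5625
  colorless starchy: 2035 × 3/16 = 381.5625
  colorless waxy: 2035 × 1/16 = 127.1875

1144.6875, 381.5625, 381.5625, 127.1875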